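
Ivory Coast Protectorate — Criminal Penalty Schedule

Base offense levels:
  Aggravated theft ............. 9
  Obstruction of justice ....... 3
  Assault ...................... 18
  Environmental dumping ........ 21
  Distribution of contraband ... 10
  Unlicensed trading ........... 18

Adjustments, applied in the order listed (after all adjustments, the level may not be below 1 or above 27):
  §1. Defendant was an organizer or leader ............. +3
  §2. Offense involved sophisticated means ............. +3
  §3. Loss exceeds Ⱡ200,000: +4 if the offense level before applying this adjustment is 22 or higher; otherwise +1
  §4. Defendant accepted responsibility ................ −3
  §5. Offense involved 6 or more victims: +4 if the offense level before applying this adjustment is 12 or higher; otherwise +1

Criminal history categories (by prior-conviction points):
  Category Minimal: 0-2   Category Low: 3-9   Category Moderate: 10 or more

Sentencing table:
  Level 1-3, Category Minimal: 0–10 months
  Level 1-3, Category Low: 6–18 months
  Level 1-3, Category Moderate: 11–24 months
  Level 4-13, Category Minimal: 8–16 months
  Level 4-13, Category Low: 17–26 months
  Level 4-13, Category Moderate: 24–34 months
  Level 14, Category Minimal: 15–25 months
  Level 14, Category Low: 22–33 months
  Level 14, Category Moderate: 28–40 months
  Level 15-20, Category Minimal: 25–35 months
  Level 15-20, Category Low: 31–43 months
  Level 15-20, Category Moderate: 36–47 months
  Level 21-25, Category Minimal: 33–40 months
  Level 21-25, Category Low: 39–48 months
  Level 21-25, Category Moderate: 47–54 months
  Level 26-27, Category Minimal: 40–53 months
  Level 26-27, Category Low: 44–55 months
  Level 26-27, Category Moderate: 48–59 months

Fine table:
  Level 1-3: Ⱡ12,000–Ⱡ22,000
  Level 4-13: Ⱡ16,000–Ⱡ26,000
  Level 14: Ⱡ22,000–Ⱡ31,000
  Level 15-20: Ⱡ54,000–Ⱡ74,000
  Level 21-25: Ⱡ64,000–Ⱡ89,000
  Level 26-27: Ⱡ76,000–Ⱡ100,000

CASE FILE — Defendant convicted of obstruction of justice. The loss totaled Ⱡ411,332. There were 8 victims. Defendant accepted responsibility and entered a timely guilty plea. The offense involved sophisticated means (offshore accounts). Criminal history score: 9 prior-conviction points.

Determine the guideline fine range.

Ⱡ16,000–Ⱡ26,000

Base offense level for obstruction of justice: 3.
§1 does not apply.
§2 applies: 3 + 3 = 6.
§3 applies (level before this adjustment is 6 < 22, so +1): 6 + 1 = 7.
§4 applies: 7 − 3 = 4.
§5 applies (level before this adjustment is 4 < 12, so +1): 4 + 1 = 5.
Final offense level: 5.
Level 5 falls in the 4-13 band.
Fine table: Level 4-13 → Ⱡ16,000–Ⱡ26,000.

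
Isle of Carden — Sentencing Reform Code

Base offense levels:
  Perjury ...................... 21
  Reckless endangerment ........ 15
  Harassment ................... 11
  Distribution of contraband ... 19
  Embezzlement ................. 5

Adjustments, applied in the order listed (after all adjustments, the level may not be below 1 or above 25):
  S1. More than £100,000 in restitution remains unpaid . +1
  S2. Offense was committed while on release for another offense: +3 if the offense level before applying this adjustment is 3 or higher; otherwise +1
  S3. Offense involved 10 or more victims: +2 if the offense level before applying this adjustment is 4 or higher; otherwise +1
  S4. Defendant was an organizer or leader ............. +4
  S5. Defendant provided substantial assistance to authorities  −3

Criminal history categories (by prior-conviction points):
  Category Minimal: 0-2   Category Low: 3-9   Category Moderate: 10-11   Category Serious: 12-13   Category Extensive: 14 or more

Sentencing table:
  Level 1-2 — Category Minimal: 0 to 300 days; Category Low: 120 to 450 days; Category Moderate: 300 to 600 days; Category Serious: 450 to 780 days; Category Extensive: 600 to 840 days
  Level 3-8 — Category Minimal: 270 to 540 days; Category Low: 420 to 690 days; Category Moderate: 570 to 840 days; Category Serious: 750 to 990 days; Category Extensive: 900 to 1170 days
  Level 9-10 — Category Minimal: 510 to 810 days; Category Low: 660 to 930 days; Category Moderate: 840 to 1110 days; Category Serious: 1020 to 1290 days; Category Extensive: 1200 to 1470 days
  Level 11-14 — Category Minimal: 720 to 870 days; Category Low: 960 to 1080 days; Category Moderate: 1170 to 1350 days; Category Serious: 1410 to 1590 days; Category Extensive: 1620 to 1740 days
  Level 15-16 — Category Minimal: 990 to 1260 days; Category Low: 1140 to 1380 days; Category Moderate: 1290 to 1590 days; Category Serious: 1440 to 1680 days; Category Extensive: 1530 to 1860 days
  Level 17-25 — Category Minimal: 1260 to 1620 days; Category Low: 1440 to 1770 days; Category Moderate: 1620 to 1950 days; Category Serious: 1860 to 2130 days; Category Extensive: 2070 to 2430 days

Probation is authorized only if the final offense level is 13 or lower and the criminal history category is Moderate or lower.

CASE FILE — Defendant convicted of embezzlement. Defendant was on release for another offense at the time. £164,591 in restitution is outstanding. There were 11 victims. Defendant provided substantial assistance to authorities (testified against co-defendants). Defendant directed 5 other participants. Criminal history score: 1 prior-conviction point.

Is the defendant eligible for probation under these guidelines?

Yes

Base offense level for embezzlement: 5.
S1 applies: 5 + 1 = 6.
S2 applies (level before this adjustment is 6 ≥ 3, so +3): 6 + 3 = 9.
S3 applies (level before this adjustment is 9 ≥ 4, so +2): 9 + 2 = 11.
S4 applies: 11 + 4 = 15.
S5 applies: 15 − 3 = 12.
Final offense level: 12.
Criminal history: 1 prior point → Category Minimal (0-2).
Level 12 falls in the 11-14 band.
Grid: Level 11-14 × Category Minimal = 720-870 days.
Probation check: level 12 ≤ 13 and category Minimal ≤ Moderate → eligible.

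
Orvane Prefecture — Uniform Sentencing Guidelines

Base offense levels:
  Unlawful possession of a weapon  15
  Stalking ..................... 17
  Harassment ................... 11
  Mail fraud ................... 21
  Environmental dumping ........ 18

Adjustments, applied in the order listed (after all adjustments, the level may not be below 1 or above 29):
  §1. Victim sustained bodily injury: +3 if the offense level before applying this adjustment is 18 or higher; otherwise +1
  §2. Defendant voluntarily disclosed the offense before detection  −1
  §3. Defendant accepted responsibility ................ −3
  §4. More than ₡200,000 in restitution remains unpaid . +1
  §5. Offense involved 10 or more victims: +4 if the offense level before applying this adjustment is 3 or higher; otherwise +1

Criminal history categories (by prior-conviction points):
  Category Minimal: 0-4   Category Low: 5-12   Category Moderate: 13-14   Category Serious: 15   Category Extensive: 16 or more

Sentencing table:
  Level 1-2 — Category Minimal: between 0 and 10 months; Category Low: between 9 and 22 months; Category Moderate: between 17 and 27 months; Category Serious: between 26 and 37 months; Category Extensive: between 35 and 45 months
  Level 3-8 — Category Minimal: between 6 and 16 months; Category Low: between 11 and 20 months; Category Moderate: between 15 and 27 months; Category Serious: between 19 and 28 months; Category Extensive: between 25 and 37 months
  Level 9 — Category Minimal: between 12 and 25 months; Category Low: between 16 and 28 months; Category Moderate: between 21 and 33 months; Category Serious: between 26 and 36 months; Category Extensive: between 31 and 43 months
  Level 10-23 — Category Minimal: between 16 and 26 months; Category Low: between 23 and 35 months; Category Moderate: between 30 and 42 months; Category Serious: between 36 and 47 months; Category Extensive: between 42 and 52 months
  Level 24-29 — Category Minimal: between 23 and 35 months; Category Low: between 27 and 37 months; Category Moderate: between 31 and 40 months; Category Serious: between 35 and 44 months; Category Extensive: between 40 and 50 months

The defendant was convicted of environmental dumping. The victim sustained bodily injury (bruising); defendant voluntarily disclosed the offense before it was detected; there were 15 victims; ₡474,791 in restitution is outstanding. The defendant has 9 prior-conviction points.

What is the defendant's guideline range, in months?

27-37 months

Base offense level for environmental dumping: 18.
§1 applies (level before this adjustment is 18 ≥ 18, so +3): 18 + 3 = 21.
§2 applies: 21 − 1 = 20.
§4 applies: 20 + 1 = 21.
§5 applies (level before this adjustment is 21 ≥ 3, so +4): 21 + 4 = 25.
Final offense level: 25.
Criminal history: 9 prior points → Category Low (5-12).
Level 25 falls in the 24-29 band.
Grid: Level 24-29 × Category Low = 27-37 months.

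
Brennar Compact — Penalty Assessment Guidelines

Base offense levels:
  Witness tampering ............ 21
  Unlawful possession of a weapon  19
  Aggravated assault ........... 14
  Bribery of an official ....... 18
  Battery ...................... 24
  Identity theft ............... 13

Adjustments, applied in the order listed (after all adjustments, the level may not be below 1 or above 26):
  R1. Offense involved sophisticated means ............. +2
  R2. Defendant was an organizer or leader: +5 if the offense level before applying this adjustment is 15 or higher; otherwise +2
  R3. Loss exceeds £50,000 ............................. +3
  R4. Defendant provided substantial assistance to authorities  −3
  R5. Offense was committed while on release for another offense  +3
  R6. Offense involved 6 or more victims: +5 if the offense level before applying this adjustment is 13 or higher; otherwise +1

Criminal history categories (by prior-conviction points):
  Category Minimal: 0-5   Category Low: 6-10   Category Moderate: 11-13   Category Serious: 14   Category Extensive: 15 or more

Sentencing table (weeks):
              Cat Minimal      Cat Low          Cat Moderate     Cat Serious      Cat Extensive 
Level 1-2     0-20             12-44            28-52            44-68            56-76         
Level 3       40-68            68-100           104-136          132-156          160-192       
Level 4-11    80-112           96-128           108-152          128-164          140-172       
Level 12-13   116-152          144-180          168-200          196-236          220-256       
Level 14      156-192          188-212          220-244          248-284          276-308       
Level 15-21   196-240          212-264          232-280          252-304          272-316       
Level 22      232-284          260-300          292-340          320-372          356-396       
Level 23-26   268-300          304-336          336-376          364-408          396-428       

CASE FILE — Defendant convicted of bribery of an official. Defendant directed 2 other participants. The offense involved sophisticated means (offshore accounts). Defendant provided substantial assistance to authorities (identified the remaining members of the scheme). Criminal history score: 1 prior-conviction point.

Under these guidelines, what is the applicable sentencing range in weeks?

232-284 weeks

Base offense level for bribery of an official: 18.
R1 applies: 18 + 2 = 20.
R2 applies (level before this adjustment is 20 ≥ 15, so +5): 20 + 5 = 25.
R4 applies: 25 − 3 = 22.
R5 does not apply.
R6 does not apply.
Final offense level: 22.
Criminal history: 1 prior point → Category Minimal (0-5).
Level 22 falls in the 22 band.
Grid: Level 22 × Category Minimal = 232-284 weeks.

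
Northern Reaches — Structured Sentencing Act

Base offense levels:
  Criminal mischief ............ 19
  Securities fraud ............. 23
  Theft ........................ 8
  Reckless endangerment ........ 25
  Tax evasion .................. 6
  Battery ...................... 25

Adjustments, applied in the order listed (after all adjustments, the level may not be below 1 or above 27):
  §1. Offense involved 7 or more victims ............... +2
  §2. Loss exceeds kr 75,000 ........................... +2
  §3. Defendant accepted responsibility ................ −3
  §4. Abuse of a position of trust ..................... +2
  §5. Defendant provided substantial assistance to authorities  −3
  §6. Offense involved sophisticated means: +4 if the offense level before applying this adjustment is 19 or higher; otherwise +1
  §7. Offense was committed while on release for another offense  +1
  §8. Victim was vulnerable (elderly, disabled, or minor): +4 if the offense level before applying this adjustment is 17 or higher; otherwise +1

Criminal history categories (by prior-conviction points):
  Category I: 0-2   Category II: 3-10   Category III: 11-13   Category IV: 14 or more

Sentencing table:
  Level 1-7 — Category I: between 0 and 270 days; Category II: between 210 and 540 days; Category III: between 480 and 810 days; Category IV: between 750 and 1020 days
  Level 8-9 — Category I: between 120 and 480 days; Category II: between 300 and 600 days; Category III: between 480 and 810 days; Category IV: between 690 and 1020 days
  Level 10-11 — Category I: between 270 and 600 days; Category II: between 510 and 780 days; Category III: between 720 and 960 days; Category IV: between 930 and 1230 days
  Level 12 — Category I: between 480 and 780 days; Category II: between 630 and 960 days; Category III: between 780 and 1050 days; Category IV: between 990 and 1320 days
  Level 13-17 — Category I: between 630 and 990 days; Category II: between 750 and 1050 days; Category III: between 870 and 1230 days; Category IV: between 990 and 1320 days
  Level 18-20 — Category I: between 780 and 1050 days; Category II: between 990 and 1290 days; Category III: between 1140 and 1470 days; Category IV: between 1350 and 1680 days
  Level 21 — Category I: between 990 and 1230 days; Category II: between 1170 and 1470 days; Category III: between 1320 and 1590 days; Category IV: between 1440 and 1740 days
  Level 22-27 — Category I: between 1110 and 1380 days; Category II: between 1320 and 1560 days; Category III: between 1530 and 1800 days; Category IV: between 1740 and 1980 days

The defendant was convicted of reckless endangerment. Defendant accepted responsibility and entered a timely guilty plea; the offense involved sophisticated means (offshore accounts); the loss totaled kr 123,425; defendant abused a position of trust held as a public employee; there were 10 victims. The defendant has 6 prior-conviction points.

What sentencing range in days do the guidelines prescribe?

Base offense level for reckless endangerment: 25.
§1 applies: 25 + 2 = 27.
§2 applies: 27 + 2 = 29.
§3 applies: 29 − 3 = 26.
§4 applies: 26 + 2 = 28.
§5 does not apply.
§6 applies (level before this adjustment is 28 ≥ 19, so +4): 28 + 4 = 32.
§7 does not apply.
Level 32 exceeds the maximum of 27; capped at 27.
Final offense level: 27.
Criminal history: 6 prior points → Category II (3-10).
Level 27 falls in the 22-27 band.
Grid: Level 22-27 × Category II = 1320-1560 days.

1320-1560 days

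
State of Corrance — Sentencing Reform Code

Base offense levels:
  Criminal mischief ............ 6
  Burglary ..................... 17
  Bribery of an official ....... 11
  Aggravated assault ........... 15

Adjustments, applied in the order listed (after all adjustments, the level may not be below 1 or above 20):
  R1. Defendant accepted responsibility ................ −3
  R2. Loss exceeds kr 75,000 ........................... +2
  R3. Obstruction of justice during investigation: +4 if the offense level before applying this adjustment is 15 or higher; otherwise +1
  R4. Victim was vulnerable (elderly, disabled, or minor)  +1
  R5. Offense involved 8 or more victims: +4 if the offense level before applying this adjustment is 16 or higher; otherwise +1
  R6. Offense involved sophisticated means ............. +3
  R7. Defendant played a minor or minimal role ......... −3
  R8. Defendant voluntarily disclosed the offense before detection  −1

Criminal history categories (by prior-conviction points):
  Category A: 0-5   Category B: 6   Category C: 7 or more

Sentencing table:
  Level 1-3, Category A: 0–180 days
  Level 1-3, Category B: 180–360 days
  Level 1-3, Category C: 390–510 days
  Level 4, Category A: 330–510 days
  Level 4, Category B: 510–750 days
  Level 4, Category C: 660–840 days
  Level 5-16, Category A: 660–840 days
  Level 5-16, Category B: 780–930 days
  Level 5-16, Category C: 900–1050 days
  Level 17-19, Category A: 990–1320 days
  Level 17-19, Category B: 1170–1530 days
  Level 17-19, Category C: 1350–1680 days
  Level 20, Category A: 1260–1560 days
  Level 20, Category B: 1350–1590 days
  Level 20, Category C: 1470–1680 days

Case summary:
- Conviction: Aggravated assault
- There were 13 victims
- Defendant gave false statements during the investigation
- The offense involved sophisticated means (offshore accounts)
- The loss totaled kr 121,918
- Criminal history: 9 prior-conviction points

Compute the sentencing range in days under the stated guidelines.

1470-1680 days

Base offense level for aggravated assault: 15.
R1 does not apply.
R2 applies: 15 + 2 = 17.
R3 applies (level before this adjustment is 17 ≥ 15, so +4): 17 + 4 = 21.
R4 does not apply.
R5 applies (level before this adjustment is 21 ≥ 16, so +4): 21 + 4 = 25.
R6 applies: 25 + 3 = 28.
R7 does not apply.
R8 does not apply.
Level 28 exceeds the maximum of 20; capped at 20.
Final offense level: 20.
Criminal history: 9 prior points → Category C (7+).
Level 20 falls in the 20 band.
Grid: Level 20 × Category C = 1470-1680 days.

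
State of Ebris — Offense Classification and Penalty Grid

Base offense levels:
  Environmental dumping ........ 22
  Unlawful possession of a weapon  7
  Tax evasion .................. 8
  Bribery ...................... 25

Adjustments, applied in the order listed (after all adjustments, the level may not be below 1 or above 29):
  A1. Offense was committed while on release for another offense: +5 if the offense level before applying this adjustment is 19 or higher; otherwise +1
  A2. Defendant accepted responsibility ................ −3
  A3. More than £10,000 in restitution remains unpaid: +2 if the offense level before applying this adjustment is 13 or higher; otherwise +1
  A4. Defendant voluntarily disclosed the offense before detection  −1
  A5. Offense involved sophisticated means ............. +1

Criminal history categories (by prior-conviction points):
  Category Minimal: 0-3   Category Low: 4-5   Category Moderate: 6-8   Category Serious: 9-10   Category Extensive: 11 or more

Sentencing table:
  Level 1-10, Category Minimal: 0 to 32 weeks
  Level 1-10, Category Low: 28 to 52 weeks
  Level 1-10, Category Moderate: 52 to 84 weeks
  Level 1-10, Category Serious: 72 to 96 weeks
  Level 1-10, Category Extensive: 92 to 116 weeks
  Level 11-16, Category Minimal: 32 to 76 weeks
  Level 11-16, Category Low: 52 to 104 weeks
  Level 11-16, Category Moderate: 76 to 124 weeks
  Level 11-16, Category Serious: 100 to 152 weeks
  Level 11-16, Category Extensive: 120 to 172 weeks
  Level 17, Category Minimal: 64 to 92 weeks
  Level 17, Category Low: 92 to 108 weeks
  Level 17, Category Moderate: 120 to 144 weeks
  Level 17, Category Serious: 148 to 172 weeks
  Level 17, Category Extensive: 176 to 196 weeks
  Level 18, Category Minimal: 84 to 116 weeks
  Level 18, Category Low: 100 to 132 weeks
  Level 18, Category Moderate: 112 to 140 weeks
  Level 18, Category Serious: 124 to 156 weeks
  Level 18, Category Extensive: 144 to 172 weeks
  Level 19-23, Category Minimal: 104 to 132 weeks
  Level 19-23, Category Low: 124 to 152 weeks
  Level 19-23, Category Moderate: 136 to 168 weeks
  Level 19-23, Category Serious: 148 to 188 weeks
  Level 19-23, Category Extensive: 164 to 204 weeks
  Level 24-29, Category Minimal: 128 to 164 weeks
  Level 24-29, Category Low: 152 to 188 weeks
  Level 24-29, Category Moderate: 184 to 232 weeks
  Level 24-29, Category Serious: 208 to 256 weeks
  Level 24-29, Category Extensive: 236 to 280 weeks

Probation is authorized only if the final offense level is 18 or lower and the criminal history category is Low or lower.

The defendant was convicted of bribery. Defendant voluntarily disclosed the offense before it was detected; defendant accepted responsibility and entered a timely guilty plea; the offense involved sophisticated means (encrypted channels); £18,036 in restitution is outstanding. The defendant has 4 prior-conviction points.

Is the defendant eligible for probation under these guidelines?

Base offense level for bribery: 25.
A1 does not apply.
A2 applies: 25 − 3 = 22.
A3 applies (level before this adjustment is 22 ≥ 13, so +2): 22 + 2 = 24.
A4 applies: 24 − 1 = 23.
A5 applies: 23 + 1 = 24.
Final offense level: 24.
Criminal history: 4 prior points → Category Low (4-5).
Level 24 falls in the 24-29 band.
Grid: Level 24-29 × Category Low = 152-188 weeks.
Probation check: level 24 > 18 and category Low ≤ Low → not eligible.

No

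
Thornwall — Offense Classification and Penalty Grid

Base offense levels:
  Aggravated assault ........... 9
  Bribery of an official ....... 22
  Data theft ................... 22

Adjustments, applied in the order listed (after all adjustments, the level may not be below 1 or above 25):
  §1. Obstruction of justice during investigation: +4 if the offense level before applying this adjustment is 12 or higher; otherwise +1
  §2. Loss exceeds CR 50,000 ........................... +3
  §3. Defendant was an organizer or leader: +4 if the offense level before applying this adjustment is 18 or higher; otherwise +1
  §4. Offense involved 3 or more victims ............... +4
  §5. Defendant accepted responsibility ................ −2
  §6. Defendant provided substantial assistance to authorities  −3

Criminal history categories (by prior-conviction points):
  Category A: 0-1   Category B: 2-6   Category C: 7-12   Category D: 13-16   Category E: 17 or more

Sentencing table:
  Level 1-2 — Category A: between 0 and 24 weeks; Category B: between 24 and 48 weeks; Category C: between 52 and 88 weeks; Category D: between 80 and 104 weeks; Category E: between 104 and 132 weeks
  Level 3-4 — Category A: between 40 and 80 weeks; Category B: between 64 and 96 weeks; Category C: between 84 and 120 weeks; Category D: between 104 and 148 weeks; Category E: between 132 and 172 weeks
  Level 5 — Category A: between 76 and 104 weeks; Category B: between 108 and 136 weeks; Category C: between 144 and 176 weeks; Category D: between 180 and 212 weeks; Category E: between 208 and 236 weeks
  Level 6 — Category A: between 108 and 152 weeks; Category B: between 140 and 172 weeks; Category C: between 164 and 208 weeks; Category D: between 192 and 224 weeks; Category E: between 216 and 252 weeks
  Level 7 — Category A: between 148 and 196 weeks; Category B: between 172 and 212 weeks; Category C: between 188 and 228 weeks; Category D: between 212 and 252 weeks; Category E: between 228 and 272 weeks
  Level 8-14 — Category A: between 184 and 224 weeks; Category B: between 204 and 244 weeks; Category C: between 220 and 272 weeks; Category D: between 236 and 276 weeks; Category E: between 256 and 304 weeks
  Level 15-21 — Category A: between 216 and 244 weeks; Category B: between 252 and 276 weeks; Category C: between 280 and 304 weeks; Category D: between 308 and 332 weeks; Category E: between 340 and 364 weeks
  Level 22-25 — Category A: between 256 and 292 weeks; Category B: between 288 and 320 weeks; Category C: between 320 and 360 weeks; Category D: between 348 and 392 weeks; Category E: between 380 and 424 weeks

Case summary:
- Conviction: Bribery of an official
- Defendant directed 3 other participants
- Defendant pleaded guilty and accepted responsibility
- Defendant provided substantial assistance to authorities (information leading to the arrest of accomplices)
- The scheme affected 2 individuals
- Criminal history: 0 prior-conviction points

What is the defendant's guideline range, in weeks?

Base offense level for bribery of an official: 22.
§1 does not apply.
§2 does not apply.
§3 applies (level before this adjustment is 22 ≥ 18, so +4): 22 + 4 = 26.
§5 applies: 26 − 2 = 24.
§6 applies: 24 − 3 = 21.
Final offense level: 21.
Criminal history: 0 prior points → Category A (0-1).
Level 21 falls in the 15-21 band.
Grid: Level 15-21 × Category A = 216-244 weeks.

216-244 weeks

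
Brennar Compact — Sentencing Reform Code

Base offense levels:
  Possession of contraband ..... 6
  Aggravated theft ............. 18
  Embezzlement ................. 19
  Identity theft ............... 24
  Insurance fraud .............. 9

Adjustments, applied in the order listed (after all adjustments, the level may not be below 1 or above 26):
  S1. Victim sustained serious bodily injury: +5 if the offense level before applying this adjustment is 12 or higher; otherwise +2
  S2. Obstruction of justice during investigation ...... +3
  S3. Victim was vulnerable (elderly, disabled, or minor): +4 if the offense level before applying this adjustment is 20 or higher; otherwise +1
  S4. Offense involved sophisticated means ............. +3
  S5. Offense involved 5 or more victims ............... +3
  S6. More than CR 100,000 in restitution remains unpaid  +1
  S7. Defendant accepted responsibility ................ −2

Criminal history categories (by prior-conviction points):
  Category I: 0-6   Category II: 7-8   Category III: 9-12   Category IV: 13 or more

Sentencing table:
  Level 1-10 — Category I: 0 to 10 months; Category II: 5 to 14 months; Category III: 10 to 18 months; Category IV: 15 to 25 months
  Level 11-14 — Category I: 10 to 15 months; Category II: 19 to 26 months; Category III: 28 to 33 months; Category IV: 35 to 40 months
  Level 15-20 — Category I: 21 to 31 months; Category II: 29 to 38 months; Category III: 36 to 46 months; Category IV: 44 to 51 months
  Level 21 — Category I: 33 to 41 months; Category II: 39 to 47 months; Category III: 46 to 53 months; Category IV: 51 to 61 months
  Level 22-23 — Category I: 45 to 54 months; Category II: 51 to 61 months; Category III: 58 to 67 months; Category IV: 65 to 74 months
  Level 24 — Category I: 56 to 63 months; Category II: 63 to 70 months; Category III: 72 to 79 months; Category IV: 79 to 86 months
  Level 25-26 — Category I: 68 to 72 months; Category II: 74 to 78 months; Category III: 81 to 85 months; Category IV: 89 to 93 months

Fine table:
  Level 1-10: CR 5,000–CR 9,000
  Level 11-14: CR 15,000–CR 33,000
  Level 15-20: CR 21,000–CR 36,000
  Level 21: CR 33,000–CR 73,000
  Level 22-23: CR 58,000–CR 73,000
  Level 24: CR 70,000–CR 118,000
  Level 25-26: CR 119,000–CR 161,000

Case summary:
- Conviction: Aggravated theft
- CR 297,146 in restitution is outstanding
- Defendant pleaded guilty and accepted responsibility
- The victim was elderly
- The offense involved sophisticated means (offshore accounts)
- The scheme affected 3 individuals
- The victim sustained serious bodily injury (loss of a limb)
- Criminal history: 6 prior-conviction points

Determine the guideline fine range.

Base offense level for aggravated theft: 18.
S1 applies (level before this adjustment is 18 ≥ 12, so +5): 18 + 5 = 23.
S3 applies (level before this adjustment is 23 ≥ 20, so +4): 23 + 4 = 27.
S4 applies: 27 + 3 = 30.
S5 does not apply.
S6 applies: 30 + 1 = 31.
S7 applies: 31 − 2 = 29.
Level 29 exceeds the maximum of 26; capped at 26.
Final offense level: 26.
Level 26 falls in the 25-26 band.
Fine table: Level 25-26 → CR 119,000–CR 161,000.

CR 119,000–CR 161,000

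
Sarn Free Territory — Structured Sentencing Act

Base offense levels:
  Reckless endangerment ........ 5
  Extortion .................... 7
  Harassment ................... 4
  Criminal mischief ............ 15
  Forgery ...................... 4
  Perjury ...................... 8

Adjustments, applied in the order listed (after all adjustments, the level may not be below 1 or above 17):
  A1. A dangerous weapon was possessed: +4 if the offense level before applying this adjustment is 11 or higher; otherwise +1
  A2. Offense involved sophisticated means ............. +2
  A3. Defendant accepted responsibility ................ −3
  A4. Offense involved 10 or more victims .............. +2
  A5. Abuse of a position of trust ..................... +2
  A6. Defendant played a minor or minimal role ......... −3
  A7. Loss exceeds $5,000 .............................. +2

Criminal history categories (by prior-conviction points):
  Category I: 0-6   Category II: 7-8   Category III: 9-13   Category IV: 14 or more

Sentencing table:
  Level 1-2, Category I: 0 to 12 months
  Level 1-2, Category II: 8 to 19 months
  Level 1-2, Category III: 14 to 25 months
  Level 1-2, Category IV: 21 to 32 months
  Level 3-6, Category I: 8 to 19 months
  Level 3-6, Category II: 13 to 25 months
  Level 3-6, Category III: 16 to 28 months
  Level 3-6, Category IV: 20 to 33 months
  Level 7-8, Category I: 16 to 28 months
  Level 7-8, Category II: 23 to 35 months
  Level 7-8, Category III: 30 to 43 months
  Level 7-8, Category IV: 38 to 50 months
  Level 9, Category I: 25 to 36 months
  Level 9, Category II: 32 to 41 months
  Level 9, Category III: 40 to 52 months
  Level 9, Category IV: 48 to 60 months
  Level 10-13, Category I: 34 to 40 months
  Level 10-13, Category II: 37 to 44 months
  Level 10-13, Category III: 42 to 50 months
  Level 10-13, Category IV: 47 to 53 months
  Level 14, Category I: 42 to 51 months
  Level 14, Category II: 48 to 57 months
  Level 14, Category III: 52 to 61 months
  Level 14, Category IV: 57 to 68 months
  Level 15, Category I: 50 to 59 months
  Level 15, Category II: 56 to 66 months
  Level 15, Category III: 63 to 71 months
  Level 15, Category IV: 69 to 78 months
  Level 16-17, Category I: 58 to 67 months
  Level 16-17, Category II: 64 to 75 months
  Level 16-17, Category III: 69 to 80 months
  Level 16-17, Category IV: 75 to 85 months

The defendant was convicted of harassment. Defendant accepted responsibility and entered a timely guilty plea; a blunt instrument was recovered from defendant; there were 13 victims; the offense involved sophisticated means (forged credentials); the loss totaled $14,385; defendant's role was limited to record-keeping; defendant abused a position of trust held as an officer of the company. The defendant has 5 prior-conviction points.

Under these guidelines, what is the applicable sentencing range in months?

16-28 months

Base offense level for harassment: 4.
A1 applies (level before this adjustment is 4 < 11, so +1): 4 + 1 = 5.
A2 applies: 5 + 2 = 7.
A3 applies: 7 − 3 = 4.
A4 applies: 4 + 2 = 6.
A5 applies: 6 + 2 = 8.
A6 applies: 8 − 3 = 5.
A7 applies: 5 + 2 = 7.
Final offense level: 7.
Criminal history: 5 prior points → Category I (0-6).
Level 7 falls in the 7-8 band.
Grid: Level 7-8 × Category I = 16-28 months.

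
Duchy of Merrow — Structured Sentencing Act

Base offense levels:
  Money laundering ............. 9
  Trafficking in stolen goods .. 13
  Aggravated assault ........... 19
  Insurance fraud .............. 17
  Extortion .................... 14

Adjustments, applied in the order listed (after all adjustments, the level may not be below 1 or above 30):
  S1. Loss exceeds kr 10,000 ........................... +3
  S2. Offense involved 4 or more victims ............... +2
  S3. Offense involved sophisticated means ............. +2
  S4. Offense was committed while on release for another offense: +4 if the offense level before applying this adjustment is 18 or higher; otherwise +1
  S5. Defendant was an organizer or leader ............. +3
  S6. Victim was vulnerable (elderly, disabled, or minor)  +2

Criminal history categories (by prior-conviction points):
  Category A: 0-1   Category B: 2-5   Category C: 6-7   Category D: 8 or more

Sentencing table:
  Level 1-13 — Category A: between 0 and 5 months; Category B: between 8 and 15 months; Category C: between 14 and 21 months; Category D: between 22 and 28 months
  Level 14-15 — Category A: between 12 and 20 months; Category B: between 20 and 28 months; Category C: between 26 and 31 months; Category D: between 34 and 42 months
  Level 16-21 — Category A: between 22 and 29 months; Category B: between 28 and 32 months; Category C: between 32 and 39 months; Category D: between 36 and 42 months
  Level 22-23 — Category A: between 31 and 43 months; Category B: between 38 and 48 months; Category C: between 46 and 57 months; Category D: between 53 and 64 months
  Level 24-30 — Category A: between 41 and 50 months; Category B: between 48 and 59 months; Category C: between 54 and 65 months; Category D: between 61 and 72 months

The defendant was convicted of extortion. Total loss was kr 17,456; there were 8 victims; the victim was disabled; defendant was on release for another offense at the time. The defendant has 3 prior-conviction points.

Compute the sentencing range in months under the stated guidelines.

48-59 months

Base offense level for extortion: 14.
S1 applies: 14 + 3 = 17.
S2 applies: 17 + 2 = 19.
S4 applies (level before this adjustment is 19 ≥ 18, so +4): 19 + 4 = 23.
S5 does not apply.
S6 applies: 23 + 2 = 25.
Final offense level: 25.
Criminal history: 3 prior points → Category B (2-5).
Level 25 falls in the 24-30 band.
Grid: Level 24-30 × Category B = 48-59 months.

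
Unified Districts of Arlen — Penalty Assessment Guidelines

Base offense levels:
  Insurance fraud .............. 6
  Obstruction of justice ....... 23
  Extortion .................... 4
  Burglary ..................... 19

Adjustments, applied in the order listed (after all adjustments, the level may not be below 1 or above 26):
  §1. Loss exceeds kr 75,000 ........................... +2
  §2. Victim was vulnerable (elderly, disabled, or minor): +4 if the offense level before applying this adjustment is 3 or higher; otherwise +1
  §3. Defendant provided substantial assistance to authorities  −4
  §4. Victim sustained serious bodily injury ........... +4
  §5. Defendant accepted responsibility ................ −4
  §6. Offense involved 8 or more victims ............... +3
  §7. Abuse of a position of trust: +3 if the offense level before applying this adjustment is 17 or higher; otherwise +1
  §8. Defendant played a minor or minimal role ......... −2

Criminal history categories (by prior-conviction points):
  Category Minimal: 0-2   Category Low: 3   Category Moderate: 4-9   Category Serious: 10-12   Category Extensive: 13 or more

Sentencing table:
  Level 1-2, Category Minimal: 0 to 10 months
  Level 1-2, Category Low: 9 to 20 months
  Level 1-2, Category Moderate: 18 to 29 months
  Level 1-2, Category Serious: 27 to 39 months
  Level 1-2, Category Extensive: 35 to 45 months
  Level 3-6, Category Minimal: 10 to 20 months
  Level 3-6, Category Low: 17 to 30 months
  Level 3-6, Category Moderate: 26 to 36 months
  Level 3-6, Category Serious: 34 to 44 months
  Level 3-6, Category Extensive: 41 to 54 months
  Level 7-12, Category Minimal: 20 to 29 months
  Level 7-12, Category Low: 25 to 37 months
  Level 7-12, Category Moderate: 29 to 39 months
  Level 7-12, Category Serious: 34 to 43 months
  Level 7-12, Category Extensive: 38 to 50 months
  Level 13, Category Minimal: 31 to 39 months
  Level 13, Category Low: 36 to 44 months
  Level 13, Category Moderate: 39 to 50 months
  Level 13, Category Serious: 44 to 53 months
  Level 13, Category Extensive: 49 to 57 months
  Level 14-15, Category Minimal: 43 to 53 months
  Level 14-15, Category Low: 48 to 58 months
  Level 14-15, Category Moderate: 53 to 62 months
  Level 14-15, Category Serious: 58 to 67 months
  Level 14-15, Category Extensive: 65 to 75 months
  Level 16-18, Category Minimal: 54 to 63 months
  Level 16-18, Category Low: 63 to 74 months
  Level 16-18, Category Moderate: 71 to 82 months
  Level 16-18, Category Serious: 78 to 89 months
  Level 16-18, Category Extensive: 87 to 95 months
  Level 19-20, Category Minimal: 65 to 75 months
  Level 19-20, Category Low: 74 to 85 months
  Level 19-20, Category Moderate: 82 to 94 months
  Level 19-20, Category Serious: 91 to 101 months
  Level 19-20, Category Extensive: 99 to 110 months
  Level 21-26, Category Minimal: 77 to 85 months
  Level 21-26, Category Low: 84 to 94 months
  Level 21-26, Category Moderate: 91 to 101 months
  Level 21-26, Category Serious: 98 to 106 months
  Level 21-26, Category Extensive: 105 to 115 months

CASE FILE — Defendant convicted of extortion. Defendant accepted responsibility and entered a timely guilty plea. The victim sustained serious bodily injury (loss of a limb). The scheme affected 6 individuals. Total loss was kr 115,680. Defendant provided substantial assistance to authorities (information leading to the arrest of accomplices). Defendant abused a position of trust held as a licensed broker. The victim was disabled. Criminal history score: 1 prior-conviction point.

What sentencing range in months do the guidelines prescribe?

20-29 months

Base offense level for extortion: 4.
§1 applies: 4 + 2 = 6.
§2 applies (level before this adjustment is 6 ≥ 3, so +4): 6 + 4 = 10.
§3 applies: 10 − 4 = 6.
§4 applies: 6 + 4 = 10.
§5 applies: 10 − 4 = 6.
§7 applies (level before this adjustment is 6 < 17, so +1): 6 + 1 = 7.
§8 does not apply.
Final offense level: 7.
Criminal history: 1 prior point → Category Minimal (0-2).
Level 7 falls in the 7-12 band.
Grid: Level 7-12 × Category Minimal = 20-29 months.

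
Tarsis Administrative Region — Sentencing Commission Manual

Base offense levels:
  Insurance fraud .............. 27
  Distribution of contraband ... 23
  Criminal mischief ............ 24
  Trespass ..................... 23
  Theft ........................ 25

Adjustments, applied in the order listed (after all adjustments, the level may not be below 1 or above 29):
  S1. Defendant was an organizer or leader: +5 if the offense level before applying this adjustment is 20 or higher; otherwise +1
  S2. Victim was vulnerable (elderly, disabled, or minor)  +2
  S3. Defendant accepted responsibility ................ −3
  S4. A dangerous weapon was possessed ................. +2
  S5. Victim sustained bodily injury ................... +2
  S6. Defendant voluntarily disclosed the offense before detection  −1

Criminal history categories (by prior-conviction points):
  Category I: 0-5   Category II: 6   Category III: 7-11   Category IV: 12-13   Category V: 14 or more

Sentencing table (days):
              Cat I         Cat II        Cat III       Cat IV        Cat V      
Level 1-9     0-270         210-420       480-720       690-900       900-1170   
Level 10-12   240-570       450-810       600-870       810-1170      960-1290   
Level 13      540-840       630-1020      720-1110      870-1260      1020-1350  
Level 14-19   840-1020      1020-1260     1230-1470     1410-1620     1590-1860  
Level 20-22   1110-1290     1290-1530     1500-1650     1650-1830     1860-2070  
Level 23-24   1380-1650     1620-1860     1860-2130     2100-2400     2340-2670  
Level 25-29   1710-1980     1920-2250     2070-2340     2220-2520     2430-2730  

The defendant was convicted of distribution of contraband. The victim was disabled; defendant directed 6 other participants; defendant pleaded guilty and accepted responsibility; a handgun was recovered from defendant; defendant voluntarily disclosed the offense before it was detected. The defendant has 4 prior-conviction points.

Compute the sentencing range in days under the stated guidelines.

1710-1980 days

Base offense level for distribution of contraband: 23.
S1 applies (level before this adjustment is 23 ≥ 20, so +5): 23 + 5 = 28.
S2 applies: 28 + 2 = 30.
S3 applies: 30 − 3 = 27.
S4 applies: 27 + 2 = 29.
S6 applies: 29 − 1 = 28.
Final offense level: 28.
Criminal history: 4 prior points → Category I (0-5).
Level 28 falls in the 25-29 band.
Grid: Level 25-29 × Category I = 1710-1980 days.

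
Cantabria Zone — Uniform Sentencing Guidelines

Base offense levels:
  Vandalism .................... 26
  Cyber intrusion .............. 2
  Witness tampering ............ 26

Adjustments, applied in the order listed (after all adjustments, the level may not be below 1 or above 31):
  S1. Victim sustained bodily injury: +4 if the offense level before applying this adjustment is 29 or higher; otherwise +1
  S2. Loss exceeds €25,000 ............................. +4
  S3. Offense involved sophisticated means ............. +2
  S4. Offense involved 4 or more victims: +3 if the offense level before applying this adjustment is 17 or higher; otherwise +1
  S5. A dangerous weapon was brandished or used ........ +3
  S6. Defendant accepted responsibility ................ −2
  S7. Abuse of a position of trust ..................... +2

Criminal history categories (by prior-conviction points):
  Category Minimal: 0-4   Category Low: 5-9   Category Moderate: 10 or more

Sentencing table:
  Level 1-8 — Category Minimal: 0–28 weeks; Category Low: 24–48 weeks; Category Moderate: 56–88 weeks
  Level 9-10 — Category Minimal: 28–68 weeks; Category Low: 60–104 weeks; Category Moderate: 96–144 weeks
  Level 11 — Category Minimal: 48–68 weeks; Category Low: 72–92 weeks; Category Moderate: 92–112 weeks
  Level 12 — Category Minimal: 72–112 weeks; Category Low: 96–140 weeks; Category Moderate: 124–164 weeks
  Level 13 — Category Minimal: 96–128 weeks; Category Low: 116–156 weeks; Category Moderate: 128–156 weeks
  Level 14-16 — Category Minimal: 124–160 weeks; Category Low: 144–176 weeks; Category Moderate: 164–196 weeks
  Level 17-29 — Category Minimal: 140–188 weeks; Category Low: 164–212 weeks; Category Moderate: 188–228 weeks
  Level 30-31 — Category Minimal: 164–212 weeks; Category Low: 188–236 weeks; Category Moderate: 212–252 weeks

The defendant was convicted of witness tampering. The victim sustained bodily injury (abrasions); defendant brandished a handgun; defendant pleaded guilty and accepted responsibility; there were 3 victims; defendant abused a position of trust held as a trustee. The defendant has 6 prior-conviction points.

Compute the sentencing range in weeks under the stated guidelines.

188-236 weeks

Base offense level for witness tampering: 26.
S1 applies (level before this adjustment is 26 < 29, so +1): 26 + 1 = 27.
S3 does not apply.
S5 applies: 27 + 3 = 30.
S6 applies: 30 − 2 = 28.
S7 applies: 28 + 2 = 30.
Final offense level: 30.
Criminal history: 6 prior points → Category Low (5-9).
Level 30 falls in the 30-31 band.
Grid: Level 30-31 × Category Low = 188-236 weeks.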